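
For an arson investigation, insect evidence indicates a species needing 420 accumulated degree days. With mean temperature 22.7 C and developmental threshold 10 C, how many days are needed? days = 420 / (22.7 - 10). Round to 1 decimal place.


Insect development time:
Effective temperature = avg_temp - T_base = 22.7 - 10 = 12.7 C
Days = ADD / effective_temp = 420 / 12.7 = 33.1 days

33.1


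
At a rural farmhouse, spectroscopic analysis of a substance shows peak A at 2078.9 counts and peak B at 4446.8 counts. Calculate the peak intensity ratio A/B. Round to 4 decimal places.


Spectral peak ratio:
Peak A = 2078.9 counts
Peak B = 4446.8 counts
Ratio = 2078.9 / 4446.8 = 0.4675

0.4675


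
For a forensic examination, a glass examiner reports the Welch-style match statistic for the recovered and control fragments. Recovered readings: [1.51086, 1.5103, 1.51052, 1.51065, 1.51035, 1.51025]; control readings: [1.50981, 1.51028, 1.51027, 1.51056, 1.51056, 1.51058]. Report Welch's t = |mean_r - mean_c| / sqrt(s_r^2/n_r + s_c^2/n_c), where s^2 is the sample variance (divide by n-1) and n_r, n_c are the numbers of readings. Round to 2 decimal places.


Welch's t-criterion for glass RI comparison:
Recovered mean = sum / n_r = 9.06293 / 6 = 1.5104883
Control mean = sum / n_c = 9.06206 / 6 = 1.5103433
Recovered sample variance s_r^2 = 5.53367e-08
Control sample variance s_c^2 = 8.87467e-08
Welch SE (unpooled) = sqrt(s_r^2/n_r + s_c^2/n_c) = sqrt(9.22278e-09 + 1.47911e-08) = sqrt(2.40139e-08) = 0.000154964
|mean_r - mean_c| = 0.000145
t = 0.000145 / 0.000154964 = 0.94

0.94


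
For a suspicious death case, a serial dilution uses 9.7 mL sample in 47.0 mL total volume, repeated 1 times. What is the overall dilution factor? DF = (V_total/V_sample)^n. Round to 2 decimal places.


Dilution factor calculation:
Single dilution = V_total / V_sample = 47.0 / 9.7 ≈ 4.845361
Number of dilutions = 1
Total DF = (47.0 / 9.7)^1 (full precision, rounded at the end) = 4.85

4.85


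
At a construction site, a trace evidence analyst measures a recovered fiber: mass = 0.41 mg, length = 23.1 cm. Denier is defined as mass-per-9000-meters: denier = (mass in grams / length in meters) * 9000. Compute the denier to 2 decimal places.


Denier calculation:
Mass in grams = 0.41 mg / 1000 = 0.00041 g
Length in meters = 23.1 cm / 100 = 0.231 m
Linear density = mass / length = 0.00041 / 0.231 = 0.00177489 g/m
Denier = (g/m) * 9000 = 0.00177489 * 9000 = 15.97

15.97


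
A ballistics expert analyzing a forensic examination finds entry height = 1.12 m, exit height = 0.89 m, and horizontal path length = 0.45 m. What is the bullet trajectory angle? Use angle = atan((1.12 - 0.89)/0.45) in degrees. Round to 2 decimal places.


Bullet trajectory angle:
Height difference = 1.12 - 0.89 = 0.23 m
angle = atan(0.23 / 0.45)
angle = atan(0.511111)
angle = 27.07 degrees

27.07


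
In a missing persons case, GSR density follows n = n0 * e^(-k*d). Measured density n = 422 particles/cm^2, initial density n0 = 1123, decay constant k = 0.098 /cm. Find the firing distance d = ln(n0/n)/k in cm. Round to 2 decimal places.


GSR distance calculation:
n0/n = 1123 / 422 = 2.661137
ln(n0/n) = 0.978753
d = 0.978753 / 0.098 = 9.99 cm

9.99


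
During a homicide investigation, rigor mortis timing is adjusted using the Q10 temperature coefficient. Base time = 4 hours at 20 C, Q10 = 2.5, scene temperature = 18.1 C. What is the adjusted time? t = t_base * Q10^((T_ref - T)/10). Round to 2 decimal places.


Rigor mortis time adjustment:
Exponent = (T_ref - T_actual) / 10 = (20 - 18.1) / 10 = 0.19
Q10 factor = 2.5^0.19 = 1.19017
t_adjusted = 4 * 1.19017 = 4.76 hours

4.76


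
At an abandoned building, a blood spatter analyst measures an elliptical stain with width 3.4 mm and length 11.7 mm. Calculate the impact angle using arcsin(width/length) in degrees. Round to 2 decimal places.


Blood spatter impact angle calculation:
width / length = 3.4 / 11.7 = 0.290598
angle = arcsin(0.290598)
angle = 16.89 degrees

16.89


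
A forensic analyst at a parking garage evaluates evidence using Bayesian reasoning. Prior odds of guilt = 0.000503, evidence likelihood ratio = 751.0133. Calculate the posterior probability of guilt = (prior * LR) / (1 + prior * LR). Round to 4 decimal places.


Bayesian evidence evaluation:
Posterior odds = prior_odds * LR = 0.000503 * 751.0133 = 0.3777597
Posterior probability = posterior_odds / (1 + posterior_odds)
= 0.3777597 / (1 + 0.3777597)
= 0.3777597 / 1.3777597
= 0.2742

0.2742


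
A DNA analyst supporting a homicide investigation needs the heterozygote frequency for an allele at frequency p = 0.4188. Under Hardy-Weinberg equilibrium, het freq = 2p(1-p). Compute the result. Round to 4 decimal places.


Hardy-Weinberg heterozygote frequency:
q = 1 - p = 1 - 0.4188 = 0.5812
2pq = 2 * 0.4188 * 0.5812 = 0.4868

0.4868


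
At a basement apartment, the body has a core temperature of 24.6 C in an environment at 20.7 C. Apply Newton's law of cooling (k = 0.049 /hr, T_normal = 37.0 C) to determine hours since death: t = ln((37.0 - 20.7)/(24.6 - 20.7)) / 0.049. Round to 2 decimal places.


Using Newton's law of cooling:
t = ln((T_normal - T_ambient) / (T_body - T_ambient)) / k
T_normal - T_ambient = 16.3
T_body - T_ambient = 3.9
Ratio = 4.179487
ln(ratio) = 1.430189
t = 1.430189 / 0.049 = 29.19 hours

29.19


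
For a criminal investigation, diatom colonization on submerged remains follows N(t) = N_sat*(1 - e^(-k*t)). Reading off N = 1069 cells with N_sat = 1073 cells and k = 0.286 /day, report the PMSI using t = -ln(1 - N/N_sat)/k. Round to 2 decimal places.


PMSI from diatom colonization curve:
N / N_sat = 1069 / 1073 = 0.996272
1 - N/N_sat = 0.003728
ln(1 - N/N_sat) = -5.591883
t = -ln(1 - N/N_sat) / k = -(-5.591883) / 0.286 = 19.55 days

19.55


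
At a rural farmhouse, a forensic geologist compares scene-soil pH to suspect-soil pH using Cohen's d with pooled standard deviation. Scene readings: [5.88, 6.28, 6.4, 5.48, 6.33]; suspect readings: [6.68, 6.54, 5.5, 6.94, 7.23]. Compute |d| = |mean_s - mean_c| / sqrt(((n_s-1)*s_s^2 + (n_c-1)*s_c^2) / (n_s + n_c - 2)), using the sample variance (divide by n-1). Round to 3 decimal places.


Pooled-variance Cohen's d for soil pH comparison:
Scene mean = 30.37 / 5 = 6.074
Suspect mean = 32.89 / 5 = 6.578
Scene sample variance s_s^2 = 0.15118
Suspect sample variance s_c^2 = 0.43252
Pooled variance = ((n_s-1)*s_s^2 + (n_c-1)*s_c^2) / (n_s + n_c - 2) = 0.29185
Pooled SD = sqrt(0.29185) = 0.540231
Mean difference = -0.504
|d| = |-0.504| / 0.540231 = 0.933

0.933


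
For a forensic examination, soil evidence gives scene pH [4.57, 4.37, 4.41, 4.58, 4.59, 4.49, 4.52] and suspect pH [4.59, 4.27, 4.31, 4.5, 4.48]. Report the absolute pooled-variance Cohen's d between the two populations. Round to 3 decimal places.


Pooled-variance Cohen's d for soil pH comparison:
Scene mean = 31.53 / 7 = 4.504286
Suspect mean = 22.15 / 5 = 4.43
Scene sample variance s_s^2 = 0.007462
Suspect sample variance s_c^2 = 0.01825
Pooled variance = ((n_s-1)*s_s^2 + (n_c-1)*s_c^2) / (n_s + n_c - 2) = 0.011777
Pooled SD = sqrt(0.011777) = 0.108522
Mean difference = 0.074286
|d| = |0.074286| / 0.108522 = 0.685

0.685


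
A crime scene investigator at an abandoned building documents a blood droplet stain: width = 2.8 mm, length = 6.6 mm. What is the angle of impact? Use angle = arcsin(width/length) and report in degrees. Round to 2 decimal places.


Blood spatter impact angle calculation:
width / length = 2.8 / 6.6 = 0.424242
angle = arcsin(0.424242)
angle = 25.10 degrees

25.10


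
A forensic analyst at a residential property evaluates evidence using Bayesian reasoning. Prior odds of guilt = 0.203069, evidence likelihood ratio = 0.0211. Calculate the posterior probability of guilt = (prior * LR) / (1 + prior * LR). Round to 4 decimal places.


Bayesian evidence evaluation:
Posterior odds = prior_odds * LR = 0.203069 * 0.0211 = 0.004284756
Posterior probability = posterior_odds / (1 + posterior_odds)
= 0.004284756 / (1 + 0.004284756)
= 0.004284756 / 1.004284756
= 0.0043

0.0043


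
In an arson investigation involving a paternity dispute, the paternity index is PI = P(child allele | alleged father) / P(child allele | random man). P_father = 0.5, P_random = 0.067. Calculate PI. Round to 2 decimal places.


Paternity Index calculation:
PI = P(allele|father) / P(allele|random)
PI = 0.5 / 0.067
PI = 7.46

7.46


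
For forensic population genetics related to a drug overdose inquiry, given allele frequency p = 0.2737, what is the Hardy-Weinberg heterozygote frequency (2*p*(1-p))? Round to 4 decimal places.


Hardy-Weinberg heterozygote frequency:
q = 1 - p = 1 - 0.2737 = 0.7263
2pq = 2 * 0.2737 * 0.7263 = 0.3976

0.3976


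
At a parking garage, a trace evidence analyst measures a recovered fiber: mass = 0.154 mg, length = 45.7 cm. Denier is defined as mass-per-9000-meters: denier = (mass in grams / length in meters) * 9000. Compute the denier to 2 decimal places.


Denier calculation:
Mass in grams = 0.154 mg / 1000 = 0.000154 g
Length in meters = 45.7 cm / 100 = 0.457 m
Linear density = mass / length = 0.000154 / 0.457 = 0.00033698 g/m
Denier = (g/m) * 9000 = 0.00033698 * 9000 = 3.03

3.03


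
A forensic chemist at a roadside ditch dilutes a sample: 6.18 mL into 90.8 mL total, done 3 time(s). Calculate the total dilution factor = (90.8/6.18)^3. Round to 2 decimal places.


Dilution factor calculation:
Single dilution = V_total / V_sample = 90.8 / 6.18 ≈ 14.692557
Number of dilutions = 3
Total DF = (90.8 / 6.18)^3 (full precision, rounded at the end) = 3171.70

3171.70


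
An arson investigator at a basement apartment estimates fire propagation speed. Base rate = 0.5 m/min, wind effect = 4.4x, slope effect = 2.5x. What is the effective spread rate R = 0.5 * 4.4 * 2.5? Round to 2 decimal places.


Fire spread rate calculation:
R = R0 * wind_factor * slope_factor
= 0.5 * 4.4 * 2.5
= 2.2 * 2.5
= 5.50 m/min

5.50


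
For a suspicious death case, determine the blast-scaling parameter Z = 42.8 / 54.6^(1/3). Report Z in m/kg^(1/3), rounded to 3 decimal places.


Scaled distance calculation:
W^(1/3) = 54.6^(1/3) = 3.793711
Z = R / W^(1/3) = 42.8 / 3.793711
Z = 11.282 m/kg^(1/3)

11.282


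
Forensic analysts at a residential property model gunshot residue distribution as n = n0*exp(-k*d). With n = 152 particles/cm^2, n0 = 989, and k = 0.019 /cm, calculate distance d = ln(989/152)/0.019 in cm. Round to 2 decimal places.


GSR distance calculation:
n0/n = 989 / 152 = 6.506579
ln(n0/n) = 1.872814
d = 1.872814 / 0.019 = 98.57 cm

98.57


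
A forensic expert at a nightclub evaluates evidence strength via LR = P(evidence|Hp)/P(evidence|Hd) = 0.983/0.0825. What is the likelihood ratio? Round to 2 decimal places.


Likelihood ratio calculation:
LR = P(E|Hp) / P(E|Hd)
LR = 0.983 / 0.0825
LR = 11.92

11.92


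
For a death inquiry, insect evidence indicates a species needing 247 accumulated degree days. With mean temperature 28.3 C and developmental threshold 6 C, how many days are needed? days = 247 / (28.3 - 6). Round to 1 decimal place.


Insect development time:
Effective temperature = avg_temp - T_base = 28.3 - 6 = 22.3 C
Days = ADD / effective_temp = 247 / 22.3 = 11.1 days

11.1


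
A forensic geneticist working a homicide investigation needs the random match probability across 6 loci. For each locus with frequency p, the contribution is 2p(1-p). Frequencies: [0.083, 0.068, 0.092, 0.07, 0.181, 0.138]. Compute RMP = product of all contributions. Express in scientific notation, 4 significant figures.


Computing RMP for 6 loci:
Locus 1: 2 * 0.083 * 0.917 = 0.152222
Locus 2: 2 * 0.068 * 0.932 = 0.126752
Locus 3: 2 * 0.092 * 0.908 = 0.167072
Locus 4: 2 * 0.07 * 0.93 = 0.1302
Locus 5: 2 * 0.181 * 0.819 = 0.296478
Locus 6: 2 * 0.138 * 0.862 = 0.237912
RMP = 2.960e-05

2.960e-05


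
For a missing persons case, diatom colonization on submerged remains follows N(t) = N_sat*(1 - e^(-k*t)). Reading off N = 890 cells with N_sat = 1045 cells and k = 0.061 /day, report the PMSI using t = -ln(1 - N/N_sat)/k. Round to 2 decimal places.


PMSI from diatom colonization curve:
N / N_sat = 890 / 1045 = 0.851675
1 - N/N_sat = 0.148325
ln(1 - N/N_sat) = -1.908349
t = -ln(1 - N/N_sat) / k = -(-1.908349) / 0.061 = 31.28 days

31.28


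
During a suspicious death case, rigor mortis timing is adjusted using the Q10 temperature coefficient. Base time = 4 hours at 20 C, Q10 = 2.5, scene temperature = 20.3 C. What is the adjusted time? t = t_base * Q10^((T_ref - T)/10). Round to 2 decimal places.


Rigor mortis time adjustment:
Exponent = (T_ref - T_actual) / 10 = (20 - 20.3) / 10 = -0.03
Q10 factor = 2.5^-0.03 = 0.97289
t_adjusted = 4 * 0.97289 = 3.89 hours

3.89


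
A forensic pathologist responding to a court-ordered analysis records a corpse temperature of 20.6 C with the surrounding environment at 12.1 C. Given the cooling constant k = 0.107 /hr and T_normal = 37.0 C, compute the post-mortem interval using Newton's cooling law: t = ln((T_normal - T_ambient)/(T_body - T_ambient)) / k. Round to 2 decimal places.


Using Newton's law of cooling:
t = ln((T_normal - T_ambient) / (T_body - T_ambient)) / k
T_normal - T_ambient = 24.9
T_body - T_ambient = 8.5
Ratio = 2.929412
ln(ratio) = 1.074802
t = 1.074802 / 0.107 = 10.04 hours

10.04


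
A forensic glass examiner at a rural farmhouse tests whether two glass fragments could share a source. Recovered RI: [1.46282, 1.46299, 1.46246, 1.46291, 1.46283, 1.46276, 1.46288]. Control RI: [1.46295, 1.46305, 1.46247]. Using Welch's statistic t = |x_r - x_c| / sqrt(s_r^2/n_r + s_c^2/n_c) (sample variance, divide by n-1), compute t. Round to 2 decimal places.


Welch's t-criterion for glass RI comparison:
Recovered mean = sum / n_r = 10.23965 / 7 = 1.4628071
Control mean = sum / n_c = 4.38847 / 3 = 1.4628233
Recovered sample variance s_r^2 = 2.87905e-08
Control sample variance s_c^2 = 9.61333e-08
Welch SE (unpooled) = sqrt(s_r^2/n_r + s_c^2/n_c) = sqrt(4.11293e-09 + 3.20444e-08) = sqrt(3.61573e-08) = 0.000190151
|mean_r - mean_c| = 1.61905e-05
t = 1.61905e-05 / 0.000190151 = 0.09

0.09


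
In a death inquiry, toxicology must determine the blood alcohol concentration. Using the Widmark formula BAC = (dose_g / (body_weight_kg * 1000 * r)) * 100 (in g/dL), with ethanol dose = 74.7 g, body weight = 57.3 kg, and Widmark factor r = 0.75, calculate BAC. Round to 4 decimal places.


Applying the Widmark formula:
BAC = (dose_g / (body_wt * 1000 * r)) * 100
Denominator = 57.3 * 1000 * 0.75 = 42975
BAC = (74.7 / 42975) * 100
BAC = 0.1738 g/dL

0.1738


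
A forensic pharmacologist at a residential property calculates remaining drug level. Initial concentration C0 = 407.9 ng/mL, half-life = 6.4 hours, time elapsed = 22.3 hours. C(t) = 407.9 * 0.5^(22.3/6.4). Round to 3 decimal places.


Drug concentration decay:
Number of half-lives = t / t_half = 22.3 / 6.4 = 3.484375
Decay factor = 0.5^3.484375 = 0.08935083
C(t) = 407.9 * 0.08935083 = 36.446 ng/mL

36.446


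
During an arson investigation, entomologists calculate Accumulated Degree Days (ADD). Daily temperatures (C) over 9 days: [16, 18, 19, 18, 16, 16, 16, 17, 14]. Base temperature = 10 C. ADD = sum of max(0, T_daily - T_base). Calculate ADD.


Computing ADD day by day:
Day 1: max(0, 16 - 10) = 6
Day 2: max(0, 18 - 10) = 8
Day 3: max(0, 19 - 10) = 9
Day 4: max(0, 18 - 10) = 8
Day 5: max(0, 16 - 10) = 6
Day 6: max(0, 16 - 10) = 6
Day 7: max(0, 16 - 10) = 6
Day 8: max(0, 17 - 10) = 7
Day 9: max(0, 14 - 10) = 4
Total ADD = 60

60


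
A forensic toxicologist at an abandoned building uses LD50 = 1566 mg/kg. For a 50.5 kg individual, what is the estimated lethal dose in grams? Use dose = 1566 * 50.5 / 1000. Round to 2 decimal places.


Lethal dose calculation:
Lethal dose = LD50 * body_weight / 1000
= 1566 * 50.5 / 1000
= 79083 / 1000
= 79.08 g

79.08


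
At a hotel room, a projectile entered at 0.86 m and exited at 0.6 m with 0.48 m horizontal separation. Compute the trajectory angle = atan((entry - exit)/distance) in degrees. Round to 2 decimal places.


Bullet trajectory angle:
Height difference = 0.86 - 0.6 = 0.26 m
angle = atan(0.26 / 0.48)
angle = atan(0.541667)
angle = 28.44 degrees

28.44


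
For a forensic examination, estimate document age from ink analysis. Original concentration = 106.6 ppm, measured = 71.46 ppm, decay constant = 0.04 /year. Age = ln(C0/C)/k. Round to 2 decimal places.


Document age estimation:
C0/C = 106.6 / 71.46 = 1.491744
ln(C0/C) = 0.399946
t = 0.399946 / 0.04 = 10.00 years

10.00


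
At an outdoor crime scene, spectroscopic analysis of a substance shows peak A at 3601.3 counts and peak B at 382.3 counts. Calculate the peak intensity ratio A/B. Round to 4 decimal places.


Spectral peak ratio:
Peak A = 3601.3 counts
Peak B = 382.3 counts
Ratio = 3601.3 / 382.3 = 9.4201

9.4201


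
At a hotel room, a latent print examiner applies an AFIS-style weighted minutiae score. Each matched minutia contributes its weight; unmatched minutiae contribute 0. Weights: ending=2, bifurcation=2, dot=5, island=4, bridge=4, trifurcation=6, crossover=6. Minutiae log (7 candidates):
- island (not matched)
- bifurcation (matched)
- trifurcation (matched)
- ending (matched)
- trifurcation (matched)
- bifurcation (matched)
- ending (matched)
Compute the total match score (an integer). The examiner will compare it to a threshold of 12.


Weighted minutiae match score:
  island: not matched, +0
  bifurcation: matched, +2 (running total 2)
  trifurcation: matched, +6 (running total 8)
  ending: matched, +2 (running total 10)
  trifurcation: matched, +6 (running total 16)
  bifurcation: matched, +2 (running total 18)
  ending: matched, +2 (running total 20)
Total score = 20
Threshold = 12; verdict = identification

20


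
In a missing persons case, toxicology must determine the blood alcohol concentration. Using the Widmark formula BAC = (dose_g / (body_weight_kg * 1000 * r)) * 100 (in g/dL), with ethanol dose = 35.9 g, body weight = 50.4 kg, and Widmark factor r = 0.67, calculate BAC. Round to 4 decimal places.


Applying the Widmark formula:
BAC = (dose_g / (body_wt * 1000 * r)) * 100
Denominator = 50.4 * 1000 * 0.67 = 33768
BAC = (35.9 / 33768) * 100
BAC = 0.1063 g/dL

0.1063


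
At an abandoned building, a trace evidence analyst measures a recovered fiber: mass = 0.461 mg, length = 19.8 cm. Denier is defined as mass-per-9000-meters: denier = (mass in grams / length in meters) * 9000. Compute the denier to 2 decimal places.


Denier calculation:
Mass in grams = 0.461 mg / 1000 = 0.000461 g
Length in meters = 19.8 cm / 100 = 0.198 m
Linear density = mass / length = 0.000461 / 0.198 = 0.00232828 g/m
Denier = (g/m) * 9000 = 0.00232828 * 9000 = 20.95

20.95


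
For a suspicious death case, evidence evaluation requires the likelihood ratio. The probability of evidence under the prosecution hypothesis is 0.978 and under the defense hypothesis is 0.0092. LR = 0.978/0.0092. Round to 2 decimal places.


Likelihood ratio calculation:
LR = P(E|Hp) / P(E|Hd)
LR = 0.978 / 0.0092
LR = 106.30

106.30


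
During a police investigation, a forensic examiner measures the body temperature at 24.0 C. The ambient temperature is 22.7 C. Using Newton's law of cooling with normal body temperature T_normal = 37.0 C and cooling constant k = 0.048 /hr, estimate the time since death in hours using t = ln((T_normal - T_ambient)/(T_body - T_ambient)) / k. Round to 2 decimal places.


Using Newton's law of cooling:
t = ln((T_normal - T_ambient) / (T_body - T_ambient)) / k
T_normal - T_ambient = 14.3
T_body - T_ambient = 1.3
Ratio = 11
ln(ratio) = 2.397895
t = 2.397895 / 0.048 = 49.96 hours

49.96


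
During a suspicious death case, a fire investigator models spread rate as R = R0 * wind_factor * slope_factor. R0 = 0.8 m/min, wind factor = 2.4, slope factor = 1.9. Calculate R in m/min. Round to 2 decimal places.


Fire spread rate calculation:
R = R0 * wind_factor * slope_factor
= 0.8 * 2.4 * 1.9
= 1.92 * 1.9
= 3.65 m/min

3.65


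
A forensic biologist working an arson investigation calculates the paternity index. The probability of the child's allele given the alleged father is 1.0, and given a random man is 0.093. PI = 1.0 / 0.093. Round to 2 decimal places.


Paternity Index calculation:
PI = P(allele|father) / P(allele|random)
PI = 1.0 / 0.093
PI = 10.75

10.75


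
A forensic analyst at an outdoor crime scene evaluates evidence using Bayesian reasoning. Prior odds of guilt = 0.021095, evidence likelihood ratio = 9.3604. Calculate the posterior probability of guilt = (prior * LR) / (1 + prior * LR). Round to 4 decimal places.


Bayesian evidence evaluation:
Posterior odds = prior_odds * LR = 0.021095 * 9.3604 = 0.1974576
Posterior probability = posterior_odds / (1 + posterior_odds)
= 0.1974576 / (1 + 0.1974576)
= 0.1974576 / 1.1974576
= 0.1649

0.1649


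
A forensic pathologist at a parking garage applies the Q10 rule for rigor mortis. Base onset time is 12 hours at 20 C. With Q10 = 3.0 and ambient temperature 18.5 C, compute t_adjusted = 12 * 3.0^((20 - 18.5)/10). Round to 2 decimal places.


Rigor mortis time adjustment:
Exponent = (T_ref - T_actual) / 10 = (20 - 18.5) / 10 = 0.15
Q10 factor = 3.0^0.15 = 1.17915
t_adjusted = 12 * 1.17915 = 14.15 hours

14.15


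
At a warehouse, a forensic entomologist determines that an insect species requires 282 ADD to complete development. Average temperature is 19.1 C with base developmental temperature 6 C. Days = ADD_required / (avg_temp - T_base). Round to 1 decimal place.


Insect development time:
Effective temperature = avg_temp - T_base = 19.1 - 6 = 13.1 C
Days = ADD / effective_temp = 282 / 13.1 = 21.5 days

21.5


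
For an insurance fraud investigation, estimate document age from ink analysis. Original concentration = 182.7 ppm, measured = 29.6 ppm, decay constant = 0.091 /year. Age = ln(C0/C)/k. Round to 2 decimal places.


Document age estimation:
C0/C = 182.7 / 29.6 = 6.172297
ln(C0/C) = 1.820071
t = 1.820071 / 0.091 = 20.00 years

20.00


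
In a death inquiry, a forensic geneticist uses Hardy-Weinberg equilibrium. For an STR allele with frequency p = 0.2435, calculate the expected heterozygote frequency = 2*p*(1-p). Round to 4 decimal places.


Hardy-Weinberg heterozygote frequency:
q = 1 - p = 1 - 0.2435 = 0.7565
2pq = 2 * 0.2435 * 0.7565 = 0.3684

0.3684


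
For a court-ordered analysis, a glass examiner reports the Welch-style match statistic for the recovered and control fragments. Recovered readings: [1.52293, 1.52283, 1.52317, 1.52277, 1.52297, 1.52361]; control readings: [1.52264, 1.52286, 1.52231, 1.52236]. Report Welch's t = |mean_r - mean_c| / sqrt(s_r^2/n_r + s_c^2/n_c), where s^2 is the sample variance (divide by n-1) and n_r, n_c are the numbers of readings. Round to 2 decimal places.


Welch's t-criterion for glass RI comparison:
Recovered mean = sum / n_r = 9.13828 / 6 = 1.5230467
Control mean = sum / n_c = 6.09017 / 4 = 1.5225425
Recovered sample variance s_r^2 = 9.51067e-08
Control sample variance s_c^2 = 6.58917e-08
Welch SE (unpooled) = sqrt(s_r^2/n_r + s_c^2/n_c) = sqrt(1.58511e-08 + 1.64729e-08) = sqrt(3.2324e-08) = 0.000179789
|mean_r - mean_c| = 0.000504167
t = 0.000504167 / 0.000179789 = 2.80

2.80


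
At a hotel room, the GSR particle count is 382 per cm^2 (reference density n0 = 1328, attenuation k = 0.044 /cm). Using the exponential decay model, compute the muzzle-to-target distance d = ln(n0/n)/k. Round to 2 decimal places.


GSR distance calculation:
n0/n = 1328 / 382 = 3.47644
ln(n0/n) = 1.246009
d = 1.246009 / 0.044 = 28.32 cm

28.32


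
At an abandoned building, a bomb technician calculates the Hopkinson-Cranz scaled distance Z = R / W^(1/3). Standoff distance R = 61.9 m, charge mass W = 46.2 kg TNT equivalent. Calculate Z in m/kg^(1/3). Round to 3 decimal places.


Scaled distance calculation:
W^(1/3) = 46.2^(1/3) = 3.588233
Z = R / W^(1/3) = 61.9 / 3.588233
Z = 17.251 m/kg^(1/3)

17.251


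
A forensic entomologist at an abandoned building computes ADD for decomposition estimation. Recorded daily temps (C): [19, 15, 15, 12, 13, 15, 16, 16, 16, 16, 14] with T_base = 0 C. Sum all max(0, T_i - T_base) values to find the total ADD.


Computing ADD day by day:
Day 1: max(0, 19 - 0) = 19
Day 2: max(0, 15 - 0) = 15
Day 3: max(0, 15 - 0) = 15
Day 4: max(0, 12 - 0) = 12
Day 5: max(0, 13 - 0) = 13
Day 6: max(0, 15 - 0) = 15
Day 7: max(0, 16 - 0) = 16
Day 8: max(0, 16 - 0) = 16
Day 9: max(0, 16 - 0) = 16
Day 10: max(0, 16 - 0) = 16
Day 11: max(0, 14 - 0) = 14
Total ADD = 167

167


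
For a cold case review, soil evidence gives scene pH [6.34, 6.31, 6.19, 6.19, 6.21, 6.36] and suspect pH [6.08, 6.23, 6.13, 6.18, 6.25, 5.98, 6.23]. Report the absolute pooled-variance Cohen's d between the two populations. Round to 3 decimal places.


Pooled-variance Cohen's d for soil pH comparison:
Scene mean = 37.6 / 6 = 6.266667
Suspect mean = 43.08 / 7 = 6.154286
Scene sample variance s_s^2 = 0.006187
Suspect sample variance s_c^2 = 0.009629
Pooled variance = ((n_s-1)*s_s^2 + (n_c-1)*s_c^2) / (n_s + n_c - 2) = 0.008064
Pooled SD = sqrt(0.008064) = 0.0898
Mean difference = 0.112381
|d| = |0.112381| / 0.0898 = 1.251

1.251


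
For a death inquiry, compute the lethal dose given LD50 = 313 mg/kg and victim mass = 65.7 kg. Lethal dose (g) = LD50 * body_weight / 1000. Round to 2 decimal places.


Lethal dose calculation:
Lethal dose = LD50 * body_weight / 1000
= 313 * 65.7 / 1000
= 20564.1 / 1000
= 20.56 g

20.56


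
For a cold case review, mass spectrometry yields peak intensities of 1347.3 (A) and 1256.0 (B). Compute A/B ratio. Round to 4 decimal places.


Spectral peak ratio:
Peak A = 1347.3 counts
Peak B = 1256.0 counts
Ratio = 1347.3 / 1256.0 = 1.0727

1.0727


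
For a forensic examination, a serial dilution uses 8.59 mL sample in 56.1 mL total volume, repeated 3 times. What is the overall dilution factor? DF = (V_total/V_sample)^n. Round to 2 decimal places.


Dilution factor calculation:
Single dilution = V_total / V_sample = 56.1 / 8.59 ≈ 6.53085
Number of dilutions = 3
Total DF = (56.1 / 8.59)^3 (full precision, rounded at the end) = 278.55

278.55


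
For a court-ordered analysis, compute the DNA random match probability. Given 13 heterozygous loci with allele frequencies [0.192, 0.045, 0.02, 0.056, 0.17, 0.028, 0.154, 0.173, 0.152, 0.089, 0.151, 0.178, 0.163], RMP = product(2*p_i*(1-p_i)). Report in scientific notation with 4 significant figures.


Computing RMP for 13 loci:
Locus 1: 2 * 0.192 * 0.808 = 0.310272
Locus 2: 2 * 0.045 * 0.955 = 0.08595
Locus 3: 2 * 0.02 * 0.98 = 0.0392
Locus 4: 2 * 0.056 * 0.944 = 0.105728
Locus 5: 2 * 0.17 * 0.83 = 0.2822
Locus 6: 2 * 0.028 * 0.972 = 0.054432
Locus 7: 2 * 0.154 * 0.846 = 0.260568
Locus 8: 2 * 0.173 * 0.827 = 0.286142
Locus 9: 2 * 0.152 * 0.848 = 0.257792
Locus 10: 2 * 0.089 * 0.911 = 0.162158
Locus 11: 2 * 0.151 * 0.849 = 0.256398
Locus 12: 2 * 0.178 * 0.822 = 0.292632
Locus 13: 2 * 0.163 * 0.837 = 0.272862
RMP = 1.083e-10

1.083e-10


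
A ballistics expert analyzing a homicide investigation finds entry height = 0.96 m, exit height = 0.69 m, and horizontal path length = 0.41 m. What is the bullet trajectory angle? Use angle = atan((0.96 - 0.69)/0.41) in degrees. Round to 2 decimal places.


Bullet trajectory angle:
Height difference = 0.96 - 0.69 = 0.27 m
angle = atan(0.27 / 0.41)
angle = atan(0.658537)
angle = 33.37 degrees

33.37


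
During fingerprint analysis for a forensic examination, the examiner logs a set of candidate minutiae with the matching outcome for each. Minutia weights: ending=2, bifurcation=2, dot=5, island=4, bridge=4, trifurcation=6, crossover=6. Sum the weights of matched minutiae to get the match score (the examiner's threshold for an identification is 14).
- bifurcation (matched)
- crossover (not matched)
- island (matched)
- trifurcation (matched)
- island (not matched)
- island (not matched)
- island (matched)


Weighted minutiae match score:
  bifurcation: matched, +2 (running total 2)
  crossover: not matched, +0
  island: matched, +4 (running total 6)
  trifurcation: matched, +6 (running total 12)
  island: not matched, +0
  island: not matched, +0
  island: matched, +4 (running total 16)
Total score = 16
Threshold = 14; verdict = identification

16


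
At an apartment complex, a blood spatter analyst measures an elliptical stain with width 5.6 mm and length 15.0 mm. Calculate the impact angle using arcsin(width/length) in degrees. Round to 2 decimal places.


Blood spatter impact angle calculation:
width / length = 5.6 / 15.0 = 0.373333
angle = arcsin(0.373333)
angle = 21.92 degrees

21.92


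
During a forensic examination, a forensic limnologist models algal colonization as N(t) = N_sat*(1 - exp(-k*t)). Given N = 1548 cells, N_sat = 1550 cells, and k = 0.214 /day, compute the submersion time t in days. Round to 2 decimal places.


PMSI from diatom colonization curve:
N / N_sat = 1548 / 1550 = 0.99871
1 - N/N_sat = 0.00129
ln(1 - N/N_sat) = -6.653113
t = -ln(1 - N/N_sat) / k = -(-6.653113) / 0.214 = 31.09 days

31.09


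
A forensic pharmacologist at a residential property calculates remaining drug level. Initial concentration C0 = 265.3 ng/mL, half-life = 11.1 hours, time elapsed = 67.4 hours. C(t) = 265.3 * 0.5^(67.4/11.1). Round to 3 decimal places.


Drug concentration decay:
Number of half-lives = t / t_half = 67.4 / 11.1 = 6.072072
Decay factor = 0.5^6.072072 = 0.01486361
C(t) = 265.3 * 0.01486361 = 3.943 ng/mL

3.943


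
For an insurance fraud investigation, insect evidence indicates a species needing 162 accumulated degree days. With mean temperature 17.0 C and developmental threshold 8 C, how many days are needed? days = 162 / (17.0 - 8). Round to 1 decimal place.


Insect development time:
Effective temperature = avg_temp - T_base = 17.0 - 8 = 9.0 C
Days = ADD / effective_temp = 162 / 9.0 = 18.0 days

18.0


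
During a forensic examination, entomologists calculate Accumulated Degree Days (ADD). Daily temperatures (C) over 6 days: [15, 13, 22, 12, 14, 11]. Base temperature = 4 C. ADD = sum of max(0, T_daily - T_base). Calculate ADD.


Computing ADD day by day:
Day 1: max(0, 15 - 4) = 11
Day 2: max(0, 13 - 4) = 9
Day 3: max(0, 22 - 4) = 18
Day 4: max(0, 12 - 4) = 8
Day 5: max(0, 14 - 4) = 10
Day 6: max(0, 11 - 4) = 7
Total ADD = 63

63


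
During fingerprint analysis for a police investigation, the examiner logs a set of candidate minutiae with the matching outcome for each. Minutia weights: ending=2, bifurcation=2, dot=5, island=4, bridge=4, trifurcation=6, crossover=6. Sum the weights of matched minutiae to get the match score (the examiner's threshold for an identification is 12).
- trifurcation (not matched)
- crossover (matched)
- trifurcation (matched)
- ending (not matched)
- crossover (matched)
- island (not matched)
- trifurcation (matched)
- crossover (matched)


Weighted minutiae match score:
  trifurcation: not matched, +0
  crossover: matched, +6 (running total 6)
  trifurcation: matched, +6 (running total 12)
  ending: not matched, +0
  crossover: matched, +6 (running total 18)
  island: not matched, +0
  trifurcation: matched, +6 (running total 24)
  crossover: matched, +6 (running total 30)
Total score = 30
Threshold = 12; verdict = identification

30


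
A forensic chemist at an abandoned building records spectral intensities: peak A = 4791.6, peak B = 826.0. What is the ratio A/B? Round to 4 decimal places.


Spectral peak ratio:
Peak A = 4791.6 counts
Peak B = 826.0 counts
Ratio = 4791.6 / 826.0 = 5.8010

5.8010


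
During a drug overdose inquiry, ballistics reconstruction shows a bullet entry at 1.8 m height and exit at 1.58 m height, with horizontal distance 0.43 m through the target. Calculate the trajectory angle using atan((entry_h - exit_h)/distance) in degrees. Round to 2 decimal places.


Bullet trajectory angle:
Height difference = 1.8 - 1.58 = 0.22 m
angle = atan(0.22 / 0.43)
angle = atan(0.511628)
angle = 27.10 degrees

27.10


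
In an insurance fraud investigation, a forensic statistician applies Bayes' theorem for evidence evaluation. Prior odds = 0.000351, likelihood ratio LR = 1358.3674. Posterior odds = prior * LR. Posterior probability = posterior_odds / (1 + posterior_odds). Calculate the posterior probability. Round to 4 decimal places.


Bayesian evidence evaluation:
Posterior odds = prior_odds * LR = 0.000351 * 1358.3674 = 0.476787
Posterior probability = posterior_odds / (1 + posterior_odds)
= 0.476787 / (1 + 0.476787)
= 0.476787 / 1.476787
= 0.3229

0.3229


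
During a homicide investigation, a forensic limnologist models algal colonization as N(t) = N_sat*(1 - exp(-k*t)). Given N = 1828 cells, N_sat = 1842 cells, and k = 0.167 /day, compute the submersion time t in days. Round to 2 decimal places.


PMSI from diatom colonization curve:
N / N_sat = 1828 / 1842 = 0.9924
1 - N/N_sat = 0.0076
ln(1 - N/N_sat) = -4.879607
t = -ln(1 - N/N_sat) / k = -(-4.879607) / 0.167 = 29.22 days

29.22


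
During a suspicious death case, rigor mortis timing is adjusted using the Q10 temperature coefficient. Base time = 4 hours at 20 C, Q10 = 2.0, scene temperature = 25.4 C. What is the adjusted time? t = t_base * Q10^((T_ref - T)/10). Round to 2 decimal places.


Rigor mortis time adjustment:
Exponent = (T_ref - T_actual) / 10 = (20 - 25.4) / 10 = -0.54
Q10 factor = 2.0^-0.54 = 0.68777
t_adjusted = 4 * 0.68777 = 2.75 hours

2.75


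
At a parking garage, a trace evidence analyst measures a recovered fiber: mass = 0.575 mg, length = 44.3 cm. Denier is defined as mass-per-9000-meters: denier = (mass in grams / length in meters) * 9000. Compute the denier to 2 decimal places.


Denier calculation:
Mass in grams = 0.575 mg / 1000 = 0.000575 g
Length in meters = 44.3 cm / 100 = 0.443 m
Linear density = mass / length = 0.000575 / 0.443 = 0.00129797 g/m
Denier = (g/m) * 9000 = 0.00129797 * 9000 = 11.68

11.68


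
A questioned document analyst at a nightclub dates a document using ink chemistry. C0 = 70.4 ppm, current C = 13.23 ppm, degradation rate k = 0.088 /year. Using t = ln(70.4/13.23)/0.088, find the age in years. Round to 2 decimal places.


Document age estimation:
C0/C = 70.4 / 13.23 = 5.32124
ln(C0/C) = 1.671706
t = 1.671706 / 0.088 = 19.00 years

19.00


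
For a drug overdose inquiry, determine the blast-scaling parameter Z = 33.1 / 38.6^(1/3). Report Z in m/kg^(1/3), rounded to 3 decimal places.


Scaled distance calculation:
W^(1/3) = 38.6^(1/3) = 3.379578
Z = R / W^(1/3) = 33.1 / 3.379578
Z = 9.794 m/kg^(1/3)

9.794


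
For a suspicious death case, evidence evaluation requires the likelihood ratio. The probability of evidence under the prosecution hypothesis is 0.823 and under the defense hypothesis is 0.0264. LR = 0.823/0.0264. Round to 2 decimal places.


Likelihood ratio calculation:
LR = P(E|Hp) / P(E|Hd)
LR = 0.823 / 0.0264
LR = 31.17

31.17


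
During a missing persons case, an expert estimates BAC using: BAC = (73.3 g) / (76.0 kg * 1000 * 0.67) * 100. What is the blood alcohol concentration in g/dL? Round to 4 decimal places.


Applying the Widmark formula:
BAC = (dose_g / (body_wt * 1000 * r)) * 100
Denominator = 76.0 * 1000 * 0.67 = 50920
BAC = (73.3 / 50920) * 100
BAC = 0.1440 g/dL

0.1440


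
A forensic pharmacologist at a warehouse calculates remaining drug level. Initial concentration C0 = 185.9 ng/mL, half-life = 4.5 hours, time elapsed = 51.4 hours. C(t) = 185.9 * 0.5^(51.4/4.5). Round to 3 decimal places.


Drug concentration decay:
Number of half-lives = t / t_half = 51.4 / 4.5 = 11.422222
Decay factor = 0.5^11.422222 = 0.00036439
C(t) = 185.9 * 0.00036439 = 0.068 ng/mL

0.068


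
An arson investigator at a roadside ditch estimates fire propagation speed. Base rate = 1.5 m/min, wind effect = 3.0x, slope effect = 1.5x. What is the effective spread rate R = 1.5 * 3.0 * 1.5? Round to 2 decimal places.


Fire spread rate calculation:
R = R0 * wind_factor * slope_factor
= 1.5 * 3.0 * 1.5
= 4.5 * 1.5
= 6.75 m/min

6.75


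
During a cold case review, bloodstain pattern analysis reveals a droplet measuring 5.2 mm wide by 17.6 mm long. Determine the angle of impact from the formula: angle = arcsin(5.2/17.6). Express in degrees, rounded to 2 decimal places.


Blood spatter impact angle calculation:
width / length = 5.2 / 17.6 = 0.295455
angle = arcsin(0.295455)
angle = 17.18 degrees

17.18


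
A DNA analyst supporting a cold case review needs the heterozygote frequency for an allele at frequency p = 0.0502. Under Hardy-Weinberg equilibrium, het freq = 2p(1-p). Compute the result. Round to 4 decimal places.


Hardy-Weinberg heterozygote frequency:
q = 1 - p = 1 - 0.0502 = 0.9498
2pq = 2 * 0.0502 * 0.9498 = 0.0954

0.0954


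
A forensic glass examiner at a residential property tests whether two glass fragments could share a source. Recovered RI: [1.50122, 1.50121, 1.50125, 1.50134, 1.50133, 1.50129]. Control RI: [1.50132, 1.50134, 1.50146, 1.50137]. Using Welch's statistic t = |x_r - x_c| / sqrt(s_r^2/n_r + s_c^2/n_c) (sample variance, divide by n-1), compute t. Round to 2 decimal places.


Welch's t-criterion for glass RI comparison:
Recovered mean = sum / n_r = 9.00764 / 6 = 1.5012733
Control mean = sum / n_c = 6.00549 / 4 = 1.5013725
Recovered sample variance s_r^2 = 3.06667e-09
Control sample variance s_c^2 = 3.825e-09
Welch SE (unpooled) = sqrt(s_r^2/n_r + s_c^2/n_c) = sqrt(5.11111e-10 + 9.5625e-10) = sqrt(1.46736e-09) = 3.83061e-05
|mean_r - mean_c| = 9.91667e-05
t = 9.91667e-05 / 3.83061e-05 = 2.59

2.59


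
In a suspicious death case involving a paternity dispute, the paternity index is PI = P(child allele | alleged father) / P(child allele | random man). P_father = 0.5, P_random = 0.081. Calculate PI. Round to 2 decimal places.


Paternity Index calculation:
PI = P(allele|father) / P(allele|random)
PI = 0.5 / 0.081
PI = 6.17

6.17


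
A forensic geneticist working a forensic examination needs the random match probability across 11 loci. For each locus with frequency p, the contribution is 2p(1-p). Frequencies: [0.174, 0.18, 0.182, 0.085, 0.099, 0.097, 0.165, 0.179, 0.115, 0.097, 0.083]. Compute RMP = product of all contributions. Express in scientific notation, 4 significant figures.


Computing RMP for 11 loci:
Locus 1: 2 * 0.174 * 0.826 = 0.287448
Locus 2: 2 * 0.18 * 0.82 = 0.2952
Locus 3: 2 * 0.182 * 0.818 = 0.297752
Locus 4: 2 * 0.085 * 0.915 = 0.15555
Locus 5: 2 * 0.099 * 0.901 = 0.178398
Locus 6: 2 * 0.097 * 0.903 = 0.175182
Locus 7: 2 * 0.165 * 0.835 = 0.27555
Locus 8: 2 * 0.179 * 0.821 = 0.293918
Locus 9: 2 * 0.115 * 0.885 = 0.20355
Locus 10: 2 * 0.097 * 0.903 = 0.175182
Locus 11: 2 * 0.083 * 0.917 = 0.152222
RMP = 5.399e-08

5.399e-08


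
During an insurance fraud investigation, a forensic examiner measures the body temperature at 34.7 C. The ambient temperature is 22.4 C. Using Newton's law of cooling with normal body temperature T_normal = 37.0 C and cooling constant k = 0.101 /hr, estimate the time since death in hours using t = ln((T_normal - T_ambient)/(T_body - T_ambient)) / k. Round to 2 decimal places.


Using Newton's law of cooling:
t = ln((T_normal - T_ambient) / (T_body - T_ambient)) / k
T_normal - T_ambient = 14.6
T_body - T_ambient = 12.3
Ratio = 1.186992
ln(ratio) = 0.171422
t = 0.171422 / 0.101 = 1.70 hours

1.70


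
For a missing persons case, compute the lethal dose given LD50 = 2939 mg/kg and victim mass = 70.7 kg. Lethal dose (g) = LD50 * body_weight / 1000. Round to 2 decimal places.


Lethal dose calculation:
Lethal dose = LD50 * body_weight / 1000
= 2939 * 70.7 / 1000
= 207787.3 / 1000
= 207.79 g

207.79


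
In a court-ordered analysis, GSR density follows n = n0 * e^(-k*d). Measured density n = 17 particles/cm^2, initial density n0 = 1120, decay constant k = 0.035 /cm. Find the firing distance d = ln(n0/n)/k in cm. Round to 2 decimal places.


GSR distance calculation:
n0/n = 1120 / 17 = 65.882353
ln(n0/n) = 4.187871
d = 4.187871 / 0.035 = 119.65 cm

119.65
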